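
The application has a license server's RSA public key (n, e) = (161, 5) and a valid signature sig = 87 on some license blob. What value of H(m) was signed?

26

sig^2 ≡ 87^2 = 7569 ≡ 2
sig^4 ≡ 2^2 = 4
5 = 4 + 1, so sig^5 ≡ 4·87 ≡ 26 (mod 161)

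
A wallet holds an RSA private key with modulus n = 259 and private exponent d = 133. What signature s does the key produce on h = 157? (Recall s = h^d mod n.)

Squares mod 259: h^1≡157, h^2≡44, h^4≡123, h^8≡107, h^16≡53, h^32≡219, h^64≡46, h^128≡44
133 = 128 + 4 + 1, so h^133 ≡ 44·123·157 ≡ 164 (mod 259)

164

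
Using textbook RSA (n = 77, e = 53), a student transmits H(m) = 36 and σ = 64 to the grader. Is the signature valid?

valid

σ^2 ≡ 64^2 = 4096 ≡ 15
σ^4 ≡ 15^2 = 225 ≡ 71
σ^8 ≡ 71^2 = 5041 ≡ 36
σ^16 ≡ 36^2 = 1296 ≡ 64
σ^32 ≡ 64^2 = 4096 ≡ 15
53 = 32 + 16 + 4 + 1, so σ^53 ≡ 15·64·71·64 ≡ 36 (mod 77)
36 = H(m), so the signature checks out.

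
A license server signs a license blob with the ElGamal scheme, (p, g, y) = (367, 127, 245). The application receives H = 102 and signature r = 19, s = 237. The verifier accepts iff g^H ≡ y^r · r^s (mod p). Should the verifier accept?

reject

Left side g^H mod p:
Squares mod 367: 127^1≡127, 127^2≡348, 127^4≡361, 127^8≡36, 127^16≡195, 127^32≡224, 127^64≡264
102 = 64 + 32 + 4 + 2, so 127^102 ≡ 264·224·361·348 ≡ 81 (mod 367)
Right side y^r · r^s mod p:
Squares mod 367: 245^1≡245, 245^2≡204, 245^4≡145, 245^8≡106, 245^16≡226
19 = 16 + 2 + 1, so 245^19 ≡ 226·204·245 ≡ 321 (mod 367)
Squares mod 367: 19^1≡19, 19^2≡361, 19^4≡36, 19^8≡195, 19^16≡224, 19^32≡264, 19^64≡333, 19^128≡55
237 = 128 + 64 + 32 + 8 + 4 + 1, so 19^237 ≡ 55·333·264·195·36·19 ≡ 308 (mod 367)
321·308 = 98868 ≡ 145 (mod 367)
81 ≠ 145, so verification fails.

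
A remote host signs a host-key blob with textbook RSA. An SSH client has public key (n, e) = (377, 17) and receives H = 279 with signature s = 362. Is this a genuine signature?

forged

s^2 ≡ 362^2 = 131044 ≡ 225
s^4 ≡ 225^2 = 50625 ≡ 107
s^8 ≡ 107^2 = 11449 ≡ 139
s^16 ≡ 139^2 = 19321 ≡ 94
17 = 16 + 1, so s^17 ≡ 94·362 ≡ 98 (mod 377)
The recovered value 98 does not match the digest 279.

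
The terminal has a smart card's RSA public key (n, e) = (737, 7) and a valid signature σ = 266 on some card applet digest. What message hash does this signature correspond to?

73

σ^2 ≡ 266^2 = 70756 ≡ 4
σ^4 ≡ 4^2 = 16
7 = 4 + 2 + 1, so σ^7 ≡ 16·4·266 ≡ 73 (mod 737)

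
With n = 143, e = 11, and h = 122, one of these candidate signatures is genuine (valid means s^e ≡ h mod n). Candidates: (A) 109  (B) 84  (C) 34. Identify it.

C

Candidate A: Squares mod 143: 109^1≡109, 109^2≡12, 109^4≡1, 109^8≡1; 11 = 8 + 2 + 1, so 109^11 ≡ 1·12·109 ≡ 21 (mod 143)
Candidate B: Squares mod 143: 84^1≡84, 84^2≡49, 84^4≡113, 84^8≡42; 11 = 8 + 2 + 1, so 84^11 ≡ 42·49·84 ≡ 128 (mod 143)
Candidate C: Squares mod 143: 34^1≡34, 34^2≡12, 34^4≡1, 34^8≡1; 11 = 8 + 2 + 1, so 34^11 ≡ 1·12·34 ≡ 122 (mod 143)
  → matches h = 122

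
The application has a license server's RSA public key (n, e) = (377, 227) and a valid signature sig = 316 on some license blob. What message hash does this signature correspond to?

sig^227 mod 377 = 205

205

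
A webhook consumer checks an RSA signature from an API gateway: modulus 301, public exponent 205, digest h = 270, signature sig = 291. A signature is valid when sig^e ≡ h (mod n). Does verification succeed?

passes

sig^2 ≡ 291^2 = 84681 ≡ 100
sig^4 ≡ 100^2 = 10000 ≡ 67
sig^8 ≡ 67^2 = 4489 ≡ 275
sig^16 ≡ 275^2 = 75625 ≡ 74
sig^32 ≡ 74^2 = 5476 ≡ 58
sig^64 ≡ 58^2 = 3364 ≡ 53
sig^128 ≡ 53^2 = 2809 ≡ 100
205 = 128 + 64 + 8 + 4 + 1, so sig^205 ≡ 100·53·275·67·291 ≡ 270 (mod 301)
Since 270 equals the digest 270, verification succeeds.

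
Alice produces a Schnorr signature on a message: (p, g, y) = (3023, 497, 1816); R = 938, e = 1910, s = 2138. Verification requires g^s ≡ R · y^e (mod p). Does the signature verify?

verifies

g^s mod p:
Squares mod 3023: 497^1≡497, 497^2≡2146, 497^4≡1287, 497^8≡2788, 497^16≡811, 497^32≡1730, 497^64≡130, 497^128≡1785, 497^256≡3006, 497^512≡289, 497^1024≡1900, 497^2048≡538
2138 = 2048 + 64 + 16 + 8 + 2, so 497^2138 ≡ 538·130·811·2788·2146 ≡ 2847 (mod 3023)
R · y^e mod p:
Squares mod 3023: 1816^1≡1816, 1816^2≡2786, 1816^4≡1755, 1816^8≡2611, 1816^16≡456, 1816^32≡2372, 1816^64≡581, 1816^128≡2008, 1816^256≡2405, 1816^512≡1026, 1816^1024≡672
1910 = 1024 + 512 + 256 + 64 + 32 + 16 + 4 + 2, so 1816^1910 ≡ 672·1026·2405·581·2372·456·1755·2786 ≡ 2230 (mod 3023)
938·2230 = 2091740 ≡ 2847 (mod 3023)
2847 ≡ 2847 (mod 3023); signature holds.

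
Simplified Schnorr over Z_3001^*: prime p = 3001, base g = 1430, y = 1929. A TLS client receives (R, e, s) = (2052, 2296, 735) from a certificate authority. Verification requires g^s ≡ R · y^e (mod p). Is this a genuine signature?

g^s mod p:
1430^2 = 2044900 ≡ 1219
1430^4 ≡ 1219^2 = 1485961 ≡ 466
1430^8 ≡ 466^2 = 217156 ≡ 1084
1430^16 ≡ 1084^2 = 1175056 ≡ 1665
1430^32 ≡ 1665^2 = 2772225 ≡ 2302
1430^64 ≡ 2302^2 = 5299204 ≡ 2439
1430^128 ≡ 2439^2 = 5948721 ≡ 739
1430^256 ≡ 739^2 = 546121 ≡ 2940
1430^512 ≡ 2940^2 = 8643600 ≡ 720
735 = 512 + 128 + 64 + 16 + 8 + 4 + 2 + 1, so 1430^735 ≡ 720·739·2439·1665·1084·466·1219·1430 ≡ 1135 (mod 3001)
R · y^e mod p:
1929^2 = 3721041 ≡ 2802
1929^4 ≡ 2802^2 = 7851204 ≡ 588
1929^8 ≡ 588^2 = 345744 ≡ 629
1929^16 ≡ 629^2 = 395641 ≡ 2510
1929^32 ≡ 2510^2 = 6300100 ≡ 1001
1929^64 ≡ 1001^2 = 1002001 ≡ 2668
1929^128 ≡ 2668^2 = 7118224 ≡ 2853
1929^256 ≡ 2853^2 = 8139609 ≡ 897
1929^512 ≡ 897^2 = 804609 ≡ 341
1929^1024 ≡ 341^2 = 116281 ≡ 2243
1929^2048 ≡ 2243^2 = 5031049 ≡ 1373
2296 = 2048 + 128 + 64 + 32 + 16 + 8, so 1929^2296 ≡ 1373·2853·2668·1001·2510·629 ≡ 1562 (mod 3001)
2052·1562 = 3205224 ≡ 156 (mod 3001)
1135 ≠ 156; the check fails.

forged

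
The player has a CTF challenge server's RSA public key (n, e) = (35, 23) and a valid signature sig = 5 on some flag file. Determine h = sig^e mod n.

Squares mod 35: sig^1≡5, sig^2≡25, sig^4≡30, sig^8≡25, sig^16≡30
23 = 16 + 4 + 2 + 1, so sig^23 ≡ 30·30·25·5 ≡ 10 (mod 35)

10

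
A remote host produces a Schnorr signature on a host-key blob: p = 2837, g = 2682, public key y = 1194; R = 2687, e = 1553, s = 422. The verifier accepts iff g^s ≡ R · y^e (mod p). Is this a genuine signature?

forged

g^s mod p:
2682^422 mod 2837 = 2756
R · y^e mod p:
1194^1553 mod 2837 = 1191
2687·1191 = 3200217 ≡ 81 (mod 2837)
2756 ≠ 81; the check fails.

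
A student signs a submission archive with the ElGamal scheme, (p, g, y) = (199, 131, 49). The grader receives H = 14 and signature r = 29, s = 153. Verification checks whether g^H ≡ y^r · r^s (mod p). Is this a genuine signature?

genuine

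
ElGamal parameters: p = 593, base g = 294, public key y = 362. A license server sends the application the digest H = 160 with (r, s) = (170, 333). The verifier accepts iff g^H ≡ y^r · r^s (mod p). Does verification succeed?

fails

Left side g^H mod p:
294^160 mod 593 = 570
Right side y^r · r^s mod p:
362^170 mod 593 = 525
170^333 mod 593 = 82
525·82 = 43050 ≡ 354 (mod 593)
570 ≠ 354, so verification fails.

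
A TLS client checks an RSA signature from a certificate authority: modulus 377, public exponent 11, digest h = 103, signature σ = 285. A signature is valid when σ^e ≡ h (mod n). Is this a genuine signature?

genuine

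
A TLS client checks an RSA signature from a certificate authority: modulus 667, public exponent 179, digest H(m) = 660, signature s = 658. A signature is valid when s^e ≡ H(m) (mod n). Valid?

no

Squares mod 667: s^1≡658, s^2≡81, s^4≡558, s^8≡542, s^16≡284, s^32≡616, s^64≡600, s^128≡487
179 = 128 + 32 + 16 + 2 + 1, so s^179 ≡ 487·616·284·81·658 ≡ 7 (mod 667)
s^179 mod 667 = 7, but H(m) = 660.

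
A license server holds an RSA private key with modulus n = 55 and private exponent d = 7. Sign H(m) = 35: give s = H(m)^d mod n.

(H(m))^7 mod 55 = 40

40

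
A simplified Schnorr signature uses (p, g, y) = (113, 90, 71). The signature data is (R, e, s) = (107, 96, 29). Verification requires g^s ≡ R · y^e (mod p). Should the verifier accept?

g^s mod p:
90^2 = 8100 ≡ 77
90^4 ≡ 77^2 = 5929 ≡ 53
90^8 ≡ 53^2 = 2809 ≡ 97
90^16 ≡ 97^2 = 9409 ≡ 30
29 = 16 + 8 + 4 + 1, so 90^29 ≡ 30·97·53·90 ≡ 6 (mod 113)
R · y^e mod p:
71^2 = 5041 ≡ 69
71^4 ≡ 69^2 = 4761 ≡ 15
71^8 ≡ 15^2 = 225 ≡ 112
71^16 ≡ 112^2 = 12544 ≡ 1
71^32 ≡ 1^2 = 1
71^64 ≡ 1^2 = 1
96 = 64 + 32, so 71^96 ≡ 1·1 ≡ 1 (mod 113)
107·1 = 107 ≡ 107 (mod 113)
6 ≠ 107; the check fails.

reject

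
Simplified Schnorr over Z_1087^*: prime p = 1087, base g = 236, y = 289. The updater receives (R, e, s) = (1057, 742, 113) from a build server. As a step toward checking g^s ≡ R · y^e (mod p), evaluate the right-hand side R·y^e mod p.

289^2 = 83521 ≡ 909
289^4 ≡ 909^2 = 826281 ≡ 161
289^8 ≡ 161^2 = 25921 ≡ 920
289^16 ≡ 920^2 = 846400 ≡ 714
289^32 ≡ 714^2 = 509796 ≡ 1080
289^64 ≡ 1080^2 = 1166400 ≡ 49
289^128 ≡ 49^2 = 2401 ≡ 227
289^256 ≡ 227^2 = 51529 ≡ 440
289^512 ≡ 440^2 = 193600 ≡ 114
742 = 512 + 128 + 64 + 32 + 4 + 2, so 289^742 ≡ 114·227·49·1080·161·909 ≡ 87 (mod 1087)
R · y^e ≡ 1057·87 = 91959 ≡ 651 (mod 1087)

651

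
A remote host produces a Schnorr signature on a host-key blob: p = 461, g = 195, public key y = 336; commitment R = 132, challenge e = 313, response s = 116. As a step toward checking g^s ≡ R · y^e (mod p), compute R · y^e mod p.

336^313 mod 461 = 9
R · y^e ≡ 132·9 = 1188 ≡ 266 (mod 461)

266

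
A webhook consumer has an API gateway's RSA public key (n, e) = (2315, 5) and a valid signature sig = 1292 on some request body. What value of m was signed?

842

sig^2 ≡ 1292^2 = 1669264 ≡ 149
sig^4 ≡ 149^2 = 22201 ≡ 1366
5 = 4 + 1, so sig^5 ≡ 1366·1292 ≡ 842 (mod 2315)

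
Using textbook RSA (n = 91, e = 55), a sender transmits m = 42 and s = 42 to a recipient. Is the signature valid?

valid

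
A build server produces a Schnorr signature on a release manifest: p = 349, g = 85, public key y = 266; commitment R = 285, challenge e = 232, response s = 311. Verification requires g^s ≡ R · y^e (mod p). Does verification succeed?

g^s mod p:
Squares mod 349: 85^1≡85, 85^2≡245, 85^4≡346, 85^8≡9, 85^16≡81, 85^32≡279, 85^64≡14, 85^128≡196, 85^256≡26
311 = 256 + 32 + 16 + 4 + 2 + 1, so 85^311 ≡ 26·279·81·346·245·85 ≡ 219 (mod 349)
R · y^e mod p:
Squares mod 349: 266^1≡266, 266^2≡258, 266^4≡254, 266^8≡300, 266^16≡307, 266^32≡19, 266^64≡12, 266^128≡144
232 = 128 + 64 + 32 + 8, so 266^232 ≡ 144·12·19·300 ≡ 122 (mod 349)
285·122 = 34770 ≡ 219 (mod 349)
219 ≡ 219 (mod 349); signature holds.

passes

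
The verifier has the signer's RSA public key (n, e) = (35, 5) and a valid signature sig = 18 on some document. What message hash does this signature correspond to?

23

sig^2 ≡ 18^2 = 324 ≡ 9
sig^4 ≡ 9^2 = 81 ≡ 11
5 = 4 + 1, so sig^5 ≡ 11·18 ≡ 23 (mod 35)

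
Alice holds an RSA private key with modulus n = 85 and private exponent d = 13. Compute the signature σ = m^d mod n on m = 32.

2

Squares mod 85: m^1≡32, m^2≡4, m^4≡16, m^8≡1
13 = 8 + 4 + 1, so m^13 ≡ 1·16·32 ≡ 2 (mod 85)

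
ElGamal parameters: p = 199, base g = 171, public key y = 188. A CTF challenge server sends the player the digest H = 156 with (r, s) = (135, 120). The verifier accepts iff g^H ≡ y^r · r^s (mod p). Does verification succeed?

fails

Left side g^H mod p:
Squares mod 199: 171^1≡171, 171^2≡187, 171^4≡144, 171^8≡40, 171^16≡8, 171^32≡64, 171^64≡116, 171^128≡123
156 = 128 + 16 + 8 + 4, so 171^156 ≡ 123·8·40·144 ≡ 121 (mod 199)
Right side y^r · r^s mod p:
Squares mod 199: 188^1≡188, 188^2≡121, 188^4≡114, 188^8≡61, 188^16≡139, 188^32≡18, 188^64≡125, 188^128≡103
135 = 128 + 4 + 2 + 1, so 188^135 ≡ 103·114·121·188 ≡ 62 (mod 199)
Squares mod 199: 135^1≡135, 135^2≡116, 135^4≡123, 135^8≡5, 135^16≡25, 135^32≡28, 135^64≡187
120 = 64 + 32 + 16 + 8, so 135^120 ≡ 187·28·25·5 ≡ 188 (mod 199)
62·188 = 11656 ≡ 114 (mod 199)
121 ≠ 114, so verification fails.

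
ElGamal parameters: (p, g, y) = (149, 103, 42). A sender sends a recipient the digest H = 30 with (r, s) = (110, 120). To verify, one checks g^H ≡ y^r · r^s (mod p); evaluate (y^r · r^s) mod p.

42^2 = 1764 ≡ 125
42^4 ≡ 125^2 = 15625 ≡ 129
42^8 ≡ 129^2 = 16641 ≡ 102
42^16 ≡ 102^2 = 10404 ≡ 123
42^32 ≡ 123^2 = 15129 ≡ 80
42^64 ≡ 80^2 = 6400 ≡ 142
110 = 64 + 32 + 8 + 4 + 2, so 42^110 ≡ 142·80·102·129·125 ≡ 39 (mod 149)
110^2 = 12100 ≡ 31
110^4 ≡ 31^2 = 961 ≡ 67
110^8 ≡ 67^2 = 4489 ≡ 19
110^16 ≡ 19^2 = 361 ≡ 63
110^32 ≡ 63^2 = 3969 ≡ 95
110^64 ≡ 95^2 = 9025 ≡ 85
120 = 64 + 32 + 16 + 8, so 110^120 ≡ 85·95·63·19 ≡ 145 (mod 149)
y^r · r^s ≡ 39·145 = 5655 ≡ 142 (mod 149)

142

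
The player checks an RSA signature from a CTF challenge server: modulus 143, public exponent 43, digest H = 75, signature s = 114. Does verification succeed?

passes

Squares mod 143: s^1≡114, s^2≡126, s^4≡3, s^8≡9, s^16≡81, s^32≡126
43 = 32 + 8 + 2 + 1, so s^43 ≡ 126·9·126·114 ≡ 75 (mod 143)
s^43 mod 143 = 75 matches H.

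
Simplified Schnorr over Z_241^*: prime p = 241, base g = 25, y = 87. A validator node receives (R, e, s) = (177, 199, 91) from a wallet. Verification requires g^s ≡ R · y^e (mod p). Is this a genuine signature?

g^s mod p:
25^2 = 625 ≡ 143
25^4 ≡ 143^2 = 20449 ≡ 205
25^8 ≡ 205^2 = 42025 ≡ 91
25^16 ≡ 91^2 = 8281 ≡ 87
25^32 ≡ 87^2 = 7569 ≡ 98
25^64 ≡ 98^2 = 9604 ≡ 205
91 = 64 + 16 + 8 + 2 + 1, so 25^91 ≡ 205·87·91·143·25 ≡ 216 (mod 241)
R · y^e mod p:
87^2 = 7569 ≡ 98
87^4 ≡ 98^2 = 9604 ≡ 205
87^8 ≡ 205^2 = 42025 ≡ 91
87^16 ≡ 91^2 = 8281 ≡ 87
87^32 ≡ 87^2 = 7569 ≡ 98
87^64 ≡ 98^2 = 9604 ≡ 205
87^128 ≡ 205^2 = 42025 ≡ 91
199 = 128 + 64 + 4 + 2 + 1, so 87^199 ≡ 91·205·205·98·87 ≡ 205 (mod 241)
177·205 = 36285 ≡ 135 (mod 241)
216 ≠ 135; the check fails.

forged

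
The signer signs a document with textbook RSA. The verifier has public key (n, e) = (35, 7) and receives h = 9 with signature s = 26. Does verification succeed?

s^2 ≡ 26^2 = 676 ≡ 11
s^4 ≡ 11^2 = 121 ≡ 16
7 = 4 + 2 + 1, so s^7 ≡ 16·11·26 ≡ 26 (mod 35)
s^7 mod 35 = 26, but h = 9.

fails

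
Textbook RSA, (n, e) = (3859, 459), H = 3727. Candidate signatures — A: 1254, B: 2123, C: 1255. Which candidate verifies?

Candidate A: Squares mod 3859: 1254^1≡1254, 1254^2≡1903, 1254^4≡1667, 1254^8≡409, 1254^16≡1344, 1254^32≡324, 1254^64≡783, 1254^128≡3367, 1254^256≡2806; 459 = 256 + 128 + 64 + 8 + 2 + 1, so 1254^459 ≡ 2806·3367·783·409·1903·1254 ≡ 3727 (mod 3859)
  → matches H = 3727
Candidate B: Squares mod 3859: 2123^1≡2123, 2123^2≡3676, 2123^4≡2617, 2123^8≡2823, 2123^16≡494, 2123^32≡919, 2123^64≡3299, 2123^128≡1021, 2123^256≡511; 459 = 256 + 128 + 64 + 8 + 2 + 1, so 2123^459 ≡ 511·1021·3299·2823·3676·2123 ≡ 3358 (mod 3859)
Candidate C: Squares mod 3859: 1255^1≡1255, 1255^2≡553, 1255^4≡948, 1255^8≡3416, 1255^16≡3299, 1255^32≡1021, 1255^64≡511, 1255^128≡2568, 1255^256≡3452; 459 = 256 + 128 + 64 + 8 + 2 + 1, so 1255^459 ≡ 3452·2568·511·3416·553·1255 ≡ 316 (mod 3859)

A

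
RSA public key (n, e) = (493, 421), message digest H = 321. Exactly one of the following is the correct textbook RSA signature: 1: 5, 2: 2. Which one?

Candidate 1: 5^2 = 25; 5^4 ≡ 25^2 = 625 ≡ 132; 5^8 ≡ 132^2 = 17424 ≡ 169; 5^16 ≡ 169^2 = 28561 ≡ 460; 5^32 ≡ 460^2 = 211600 ≡ 103; 5^64 ≡ 103^2 = 10609 ≡ 256; 5^128 ≡ 256^2 = 65536 ≡ 460; 5^256 ≡ 460^2 = 211600 ≡ 103; 421 = 256 + 128 + 32 + 4 + 1, so 5^421 ≡ 103·460·103·132·5 ≡ 150 (mod 493)
Candidate 2: 2^2 = 4; 2^4 ≡ 4^2 = 16; 2^8 ≡ 16^2 = 256; 2^16 ≡ 256^2 = 65536 ≡ 460; 2^32 ≡ 460^2 = 211600 ≡ 103; 2^64 ≡ 103^2 = 10609 ≡ 256; 2^128 ≡ 256^2 = 65536 ≡ 460; 2^256 ≡ 460^2 = 211600 ≡ 103; 421 = 256 + 128 + 32 + 4 + 1, so 2^421 ≡ 103·460·103·16·2 ≡ 321 (mod 493)
  → matches H = 321

2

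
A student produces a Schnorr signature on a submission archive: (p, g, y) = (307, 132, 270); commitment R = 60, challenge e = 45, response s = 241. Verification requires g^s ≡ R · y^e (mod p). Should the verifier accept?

accept

g^s mod p:
132^2 = 17424 ≡ 232
132^4 ≡ 232^2 = 53824 ≡ 99
132^8 ≡ 99^2 = 9801 ≡ 284
132^16 ≡ 284^2 = 80656 ≡ 222
132^32 ≡ 222^2 = 49284 ≡ 164
132^64 ≡ 164^2 = 26896 ≡ 187
132^128 ≡ 187^2 = 34969 ≡ 278
241 = 128 + 64 + 32 + 16 + 1, so 132^241 ≡ 278·187·164·222·132 ≡ 52 (mod 307)
R · y^e mod p:
270^2 = 72900 ≡ 141
270^4 ≡ 141^2 = 19881 ≡ 233
270^8 ≡ 233^2 = 54289 ≡ 257
270^16 ≡ 257^2 = 66049 ≡ 44
270^32 ≡ 44^2 = 1936 ≡ 94
45 = 32 + 8 + 4 + 1, so 270^45 ≡ 94·257·233·270 ≡ 226 (mod 307)
60·226 = 13560 ≡ 52 (mod 307)
52 ≡ 52 (mod 307); signature holds.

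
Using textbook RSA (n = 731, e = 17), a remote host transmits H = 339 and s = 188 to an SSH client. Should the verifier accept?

reject

Squares mod 731: s^1≡188, s^2≡256, s^4≡477, s^8≡188, s^16≡256
17 = 16 + 1, so s^17 ≡ 256·188 ≡ 613 (mod 731)
613 ≠ 339, so verification fails.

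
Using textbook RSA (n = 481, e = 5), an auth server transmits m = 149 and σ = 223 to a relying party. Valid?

Squares mod 481: σ^1≡223, σ^2≡186, σ^4≡445
5 = 4 + 1, so σ^5 ≡ 445·223 ≡ 149 (mod 481)
Since 149 equals the digest 149, verification succeeds.

yes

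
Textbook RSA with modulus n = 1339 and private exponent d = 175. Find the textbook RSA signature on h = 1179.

1179

h^2 ≡ 1179^2 = 1390041 ≡ 159
h^4 ≡ 159^2 = 25281 ≡ 1179
h^8 ≡ 1179^2 = 1390041 ≡ 159
h^16 ≡ 159^2 = 25281 ≡ 1179
h^32 ≡ 1179^2 = 1390041 ≡ 159
h^64 ≡ 159^2 = 25281 ≡ 1179
h^128 ≡ 1179^2 = 1390041 ≡ 159
175 = 128 + 32 + 8 + 4 + 2 + 1, so h^175 ≡ 159·159·159·1179·159·1179 ≡ 1179 (mod 1339)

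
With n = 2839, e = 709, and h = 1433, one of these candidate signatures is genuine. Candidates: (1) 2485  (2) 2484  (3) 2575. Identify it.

Candidate 1: Squares mod 2839: 2485^1≡2485, 2485^2≡400, 2485^4≡1016, 2485^8≡1699, 2485^16≡2177, 2485^32≡1038, 2485^64≡1463, 2485^128≡2602, 2485^256≡2228, 2485^512≡1412; 709 = 512 + 128 + 64 + 4 + 1, so 2485^709 ≡ 1412·2602·1463·1016·2485 ≡ 1433 (mod 2839)
  → matches h = 1433
Candidate 2: Squares mod 2839: 2484^1≡2484, 2484^2≡1109, 2484^4≡594, 2484^8≡800, 2484^16≡1225, 2484^32≡1633, 2484^64≡868, 2484^128≡1089, 2484^256≡2058, 2484^512≡2415; 709 = 512 + 128 + 64 + 4 + 1, so 2484^709 ≡ 2415·1089·868·594·2484 ≡ 2752 (mod 2839)
Candidate 3: Squares mod 2839: 2575^1≡2575, 2575^2≡1560, 2575^4≡577, 2575^8≡766, 2575^16≡1922, 2575^32≡545, 2575^64≡1769, 2575^128≡783, 2575^256≡2704, 2575^512≡1191; 709 = 512 + 128 + 64 + 4 + 1, so 2575^709 ≡ 1191·783·1769·577·2575 ≡ 553 (mod 2839)

1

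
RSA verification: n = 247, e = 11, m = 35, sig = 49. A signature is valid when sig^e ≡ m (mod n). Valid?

Squares mod 247: sig^1≡49, sig^2≡178, sig^4≡68, sig^8≡178
11 = 8 + 2 + 1, so sig^11 ≡ 178·178·49 ≡ 121 (mod 247)
The recovered value 121 does not match the digest 35.

no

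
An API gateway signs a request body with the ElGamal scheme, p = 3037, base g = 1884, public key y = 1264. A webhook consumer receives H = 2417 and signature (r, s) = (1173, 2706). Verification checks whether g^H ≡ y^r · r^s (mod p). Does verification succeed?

fails

Left side g^H mod p:
1884^2 = 3549456 ≡ 2240
1884^4 ≡ 2240^2 = 5017600 ≡ 476
1884^8 ≡ 476^2 = 226576 ≡ 1838
1884^16 ≡ 1838^2 = 3378244 ≡ 1100
1884^32 ≡ 1100^2 = 1210000 ≡ 1274
1884^64 ≡ 1274^2 = 1623076 ≡ 1318
1884^128 ≡ 1318^2 = 1737124 ≡ 2997
1884^256 ≡ 2997^2 = 8982009 ≡ 1600
1884^512 ≡ 1600^2 = 2560000 ≡ 2846
1884^1024 ≡ 2846^2 = 8099716 ≡ 37
1884^2048 ≡ 37^2 = 1369
2417 = 2048 + 256 + 64 + 32 + 16 + 1, so 1884^2417 ≡ 1369·1600·1318·1274·1100·1884 ≡ 1103 (mod 3037)
Right side y^r · r^s mod p:
1264^2 = 1597696 ≡ 234
1264^4 ≡ 234^2 = 54756 ≡ 90
1264^8 ≡ 90^2 = 8100 ≡ 2026
1264^16 ≡ 2026^2 = 4104676 ≡ 1689
1264^32 ≡ 1689^2 = 2852721 ≡ 978
1264^64 ≡ 978^2 = 956484 ≡ 2866
1264^128 ≡ 2866^2 = 8213956 ≡ 1908
1264^256 ≡ 1908^2 = 3640464 ≡ 2138
1264^512 ≡ 2138^2 = 4571044 ≡ 359
1264^1024 ≡ 359^2 = 128881 ≡ 1327
1173 = 1024 + 128 + 16 + 4 + 1, so 1264^1173 ≡ 1327·1908·1689·90·1264 ≡ 930 (mod 3037)
1173^2 = 1375929 ≡ 168
1173^4 ≡ 168^2 = 28224 ≡ 891
1173^8 ≡ 891^2 = 793881 ≡ 1224
1173^16 ≡ 1224^2 = 1498176 ≡ 935
1173^32 ≡ 935^2 = 874225 ≡ 2606
1173^64 ≡ 2606^2 = 6791236 ≡ 504
1173^128 ≡ 504^2 = 254016 ≡ 1945
1173^256 ≡ 1945^2 = 3783025 ≡ 1960
1173^512 ≡ 1960^2 = 3841600 ≡ 2832
1173^1024 ≡ 2832^2 = 8020224 ≡ 2544
1173^2048 ≡ 2544^2 = 6471936 ≡ 89
2706 = 2048 + 512 + 128 + 16 + 2, so 1173^2706 ≡ 89·2832·1945·935·168 ≡ 356 (mod 3037)
930·356 = 331080 ≡ 47 (mod 3037)
1103 ≠ 47, so verification fails.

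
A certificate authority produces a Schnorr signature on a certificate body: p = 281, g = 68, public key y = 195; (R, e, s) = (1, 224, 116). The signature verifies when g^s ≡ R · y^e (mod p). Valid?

g^s mod p:
68^2 = 4624 ≡ 128
68^4 ≡ 128^2 = 16384 ≡ 86
68^8 ≡ 86^2 = 7396 ≡ 90
68^16 ≡ 90^2 = 8100 ≡ 232
68^32 ≡ 232^2 = 53824 ≡ 153
68^64 ≡ 153^2 = 23409 ≡ 86
116 = 64 + 32 + 16 + 4, so 68^116 ≡ 86·153·232·86 ≡ 232 (mod 281)
R · y^e mod p:
195^2 = 38025 ≡ 90
195^4 ≡ 90^2 = 8100 ≡ 232
195^8 ≡ 232^2 = 53824 ≡ 153
195^16 ≡ 153^2 = 23409 ≡ 86
195^32 ≡ 86^2 = 7396 ≡ 90
195^64 ≡ 90^2 = 8100 ≡ 232
195^128 ≡ 232^2 = 53824 ≡ 153
224 = 128 + 64 + 32, so 195^224 ≡ 153·232·90 ≡ 232 (mod 281)
1·232 = 232 ≡ 232 (mod 281)
232 ≡ 232 (mod 281); signature holds.

yes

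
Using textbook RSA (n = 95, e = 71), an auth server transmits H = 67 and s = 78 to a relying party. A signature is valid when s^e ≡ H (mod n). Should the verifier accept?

accept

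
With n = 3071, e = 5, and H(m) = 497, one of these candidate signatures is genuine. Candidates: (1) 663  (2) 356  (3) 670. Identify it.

Candidate 1: Squares mod 3071: 663^1≡663, 663^2≡416, 663^4≡1080; 5 = 4 + 1, so 663^5 ≡ 1080·663 ≡ 497 (mod 3071)
  → matches H(m) = 497
Candidate 2: Squares mod 3071: 356^1≡356, 356^2≡825, 356^4≡1934; 5 = 4 + 1, so 356^5 ≡ 1934·356 ≡ 600 (mod 3071)
Candidate 3: Squares mod 3071: 670^1≡670, 670^2≡534, 670^4≡2624; 5 = 4 + 1, so 670^5 ≡ 2624·670 ≡ 1468 (mod 3071)

1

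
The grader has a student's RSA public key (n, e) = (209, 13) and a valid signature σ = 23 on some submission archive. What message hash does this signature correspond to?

Squares mod 209: σ^1≡23, σ^2≡111, σ^4≡199, σ^8≡100
13 = 8 + 4 + 1, so σ^13 ≡ 100·199·23 ≡ 199 (mod 209)

199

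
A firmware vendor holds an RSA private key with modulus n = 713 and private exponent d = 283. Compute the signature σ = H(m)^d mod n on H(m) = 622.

70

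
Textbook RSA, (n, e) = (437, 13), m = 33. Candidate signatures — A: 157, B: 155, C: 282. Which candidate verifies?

Candidate A: Squares mod 437: 157^1≡157, 157^2≡177, 157^4≡302, 157^8≡308; 13 = 8 + 4 + 1, so 157^13 ≡ 308·302·157 ≡ 283 (mod 437)
Candidate B: Squares mod 437: 155^1≡155, 155^2≡427, 155^4≡100, 155^8≡386; 13 = 8 + 4 + 1, so 155^13 ≡ 386·100·155 ≡ 33 (mod 437)
  → matches m = 33
Candidate C: Squares mod 437: 282^1≡282, 282^2≡427, 282^4≡100, 282^8≡386; 13 = 8 + 4 + 1, so 282^13 ≡ 386·100·282 ≡ 404 (mod 437)

B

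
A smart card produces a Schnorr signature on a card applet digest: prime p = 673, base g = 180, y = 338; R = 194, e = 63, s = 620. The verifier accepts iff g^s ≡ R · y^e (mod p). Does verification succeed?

g^s mod p:
Squares mod 673: 180^1≡180, 180^2≡96, 180^4≡467, 180^8≡37, 180^16≡23, 180^32≡529, 180^64≡546, 180^128≡650, 180^256≡529, 180^512≡546
620 = 512 + 64 + 32 + 8 + 4, so 180^620 ≡ 546·546·529·37·467 ≡ 166 (mod 673)
R · y^e mod p:
Squares mod 673: 338^1≡338, 338^2≡507, 338^4≡636, 338^8≡23, 338^16≡529, 338^32≡546
63 = 32 + 16 + 8 + 4 + 2 + 1, so 338^63 ≡ 546·529·23·636·507·338 ≡ 209 (mod 673)
194·209 = 40546 ≡ 166 (mod 673)
166 ≡ 166 (mod 673); signature holds.

passes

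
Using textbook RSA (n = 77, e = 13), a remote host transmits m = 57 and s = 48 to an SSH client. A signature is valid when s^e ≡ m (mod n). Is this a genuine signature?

forged

Squares mod 77: s^1≡48, s^2≡71, s^4≡36, s^8≡64
13 = 8 + 4 + 1, so s^13 ≡ 64·36·48 ≡ 20 (mod 77)
The recovered value 20 does not match the digest 57.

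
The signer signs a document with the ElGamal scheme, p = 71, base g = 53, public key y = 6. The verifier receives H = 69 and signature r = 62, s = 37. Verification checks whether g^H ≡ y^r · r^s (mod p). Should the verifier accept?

Left side g^H mod p:
53^2 = 2809 ≡ 40
53^4 ≡ 40^2 = 1600 ≡ 38
53^8 ≡ 38^2 = 1444 ≡ 24
53^16 ≡ 24^2 = 576 ≡ 8
53^32 ≡ 8^2 = 64
53^64 ≡ 64^2 = 4096 ≡ 49
69 = 64 + 4 + 1, so 53^69 ≡ 49·38·53 ≡ 67 (mod 71)
Right side y^r · r^s mod p:
6^2 = 36
6^4 ≡ 36^2 = 1296 ≡ 18
6^8 ≡ 18^2 = 324 ≡ 40
6^16 ≡ 40^2 = 1600 ≡ 38
6^32 ≡ 38^2 = 1444 ≡ 24
62 = 32 + 16 + 8 + 4 + 2, so 6^62 ≡ 24·38·40·18·36 ≡ 16 (mod 71)
62^2 = 3844 ≡ 10
62^4 ≡ 10^2 = 100 ≡ 29
62^8 ≡ 29^2 = 841 ≡ 60
62^16 ≡ 60^2 = 3600 ≡ 50
62^32 ≡ 50^2 = 2500 ≡ 15
37 = 32 + 4 + 1, so 62^37 ≡ 15·29·62 ≡ 61 (mod 71)
16·61 = 976 ≡ 53 (mod 71)
67 ≠ 53, so verification fails.

reject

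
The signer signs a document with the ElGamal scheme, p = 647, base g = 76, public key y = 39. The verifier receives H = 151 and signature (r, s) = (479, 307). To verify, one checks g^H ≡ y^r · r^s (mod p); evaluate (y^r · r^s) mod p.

38

39^2 = 1521 ≡ 227
39^4 ≡ 227^2 = 51529 ≡ 416
39^8 ≡ 416^2 = 173056 ≡ 307
39^16 ≡ 307^2 = 94249 ≡ 434
39^32 ≡ 434^2 = 188356 ≡ 79
39^64 ≡ 79^2 = 6241 ≡ 418
39^128 ≡ 418^2 = 174724 ≡ 34
39^256 ≡ 34^2 = 1156 ≡ 509
479 = 256 + 128 + 64 + 16 + 8 + 4 + 2 + 1, so 39^479 ≡ 509·34·418·434·307·416·227·39 ≡ 78 (mod 647)
479^2 = 229441 ≡ 403
479^4 ≡ 403^2 = 162409 ≡ 12
479^8 ≡ 12^2 = 144
479^16 ≡ 144^2 = 20736 ≡ 32
479^32 ≡ 32^2 = 1024 ≡ 377
479^64 ≡ 377^2 = 142129 ≡ 436
479^128 ≡ 436^2 = 190096 ≡ 525
479^256 ≡ 525^2 = 275625 ≡ 3
307 = 256 + 32 + 16 + 2 + 1, so 479^307 ≡ 3·377·32·403·479 ≡ 465 (mod 647)
y^r · r^s ≡ 78·465 = 36270 ≡ 38 (mod 647)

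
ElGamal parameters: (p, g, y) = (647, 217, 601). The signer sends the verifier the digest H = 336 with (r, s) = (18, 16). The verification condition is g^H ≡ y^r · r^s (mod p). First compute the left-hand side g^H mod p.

Squares mod 647: 217^1≡217, 217^2≡505, 217^4≡107, 217^8≡450, 217^16≡636, 217^32≡121, 217^64≡407, 217^128≡17, 217^256≡289
336 = 256 + 64 + 16, so 217^336 ≡ 289·407·636 ≡ 147 (mod 647)

147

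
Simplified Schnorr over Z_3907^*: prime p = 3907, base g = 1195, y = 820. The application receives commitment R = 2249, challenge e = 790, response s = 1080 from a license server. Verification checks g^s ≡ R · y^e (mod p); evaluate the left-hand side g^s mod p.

3038

1195^2 = 1428025 ≡ 1970
1195^4 ≡ 1970^2 = 3880900 ≡ 1249
1195^8 ≡ 1249^2 = 1560001 ≡ 1108
1195^16 ≡ 1108^2 = 1227664 ≡ 866
1195^32 ≡ 866^2 = 749956 ≡ 3719
1195^64 ≡ 3719^2 = 13830961 ≡ 181
1195^128 ≡ 181^2 = 32761 ≡ 1505
1195^256 ≡ 1505^2 = 2265025 ≡ 2872
1195^512 ≡ 2872^2 = 8248384 ≡ 707
1195^1024 ≡ 707^2 = 499849 ≡ 3660
1080 = 1024 + 32 + 16 + 8, so 1195^1080 ≡ 3660·3719·866·1108 ≡ 3038 (mod 3907)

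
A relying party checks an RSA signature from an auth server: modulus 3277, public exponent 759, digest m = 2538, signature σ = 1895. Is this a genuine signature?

σ^2 ≡ 1895^2 = 3591025 ≡ 2710
σ^4 ≡ 2710^2 = 7344100 ≡ 343
σ^8 ≡ 343^2 = 117649 ≡ 2954
σ^16 ≡ 2954^2 = 8726116 ≡ 2742
σ^32 ≡ 2742^2 = 7518564 ≡ 1126
σ^64 ≡ 1126^2 = 1267876 ≡ 2954
σ^128 ≡ 2954^2 = 8726116 ≡ 2742
σ^256 ≡ 2742^2 = 7518564 ≡ 1126
σ^512 ≡ 1126^2 = 1267876 ≡ 2954
759 = 512 + 128 + 64 + 32 + 16 + 4 + 2 + 1, so σ^759 ≡ 2954·2742·2954·1126·2742·343·2710·1895 ≡ 739 (mod 3277)
σ^759 mod 3277 = 739, but m = 2538.

forged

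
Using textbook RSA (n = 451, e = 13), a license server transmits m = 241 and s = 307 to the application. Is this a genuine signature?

genuine

Squares mod 451: s^1≡307, s^2≡441, s^4≡100, s^8≡78
13 = 8 + 4 + 1, so s^13 ≡ 78·100·307 ≡ 241 (mod 451)
s^13 mod 451 = 241 matches m.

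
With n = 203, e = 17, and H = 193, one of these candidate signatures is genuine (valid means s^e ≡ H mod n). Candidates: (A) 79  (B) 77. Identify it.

A

Candidate A: 79^2 = 6241 ≡ 151; 79^4 ≡ 151^2 = 22801 ≡ 65; 79^8 ≡ 65^2 = 4225 ≡ 165; 79^16 ≡ 165^2 = 27225 ≡ 23; 17 = 16 + 1, so 79^17 ≡ 23·79 ≡ 193 (mod 203)
  → matches H = 193
Candidate B: 77^2 = 5929 ≡ 42; 77^4 ≡ 42^2 = 1764 ≡ 140; 77^8 ≡ 140^2 = 19600 ≡ 112; 77^16 ≡ 112^2 = 12544 ≡ 161; 17 = 16 + 1, so 77^17 ≡ 161·77 ≡ 14 (mod 203)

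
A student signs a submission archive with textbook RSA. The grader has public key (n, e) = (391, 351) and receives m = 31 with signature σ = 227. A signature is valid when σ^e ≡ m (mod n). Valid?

σ^2 ≡ 227^2 = 51529 ≡ 308
σ^4 ≡ 308^2 = 94864 ≡ 242
σ^8 ≡ 242^2 = 58564 ≡ 305
σ^16 ≡ 305^2 = 93025 ≡ 358
σ^32 ≡ 358^2 = 128164 ≡ 307
σ^64 ≡ 307^2 = 94249 ≡ 18
σ^128 ≡ 18^2 = 324
σ^256 ≡ 324^2 = 104976 ≡ 188
351 = 256 + 64 + 16 + 8 + 4 + 2 + 1, so σ^351 ≡ 188·18·358·305·242·308·227 ≡ 360 (mod 391)
σ^351 mod 391 = 360, but m = 31.

no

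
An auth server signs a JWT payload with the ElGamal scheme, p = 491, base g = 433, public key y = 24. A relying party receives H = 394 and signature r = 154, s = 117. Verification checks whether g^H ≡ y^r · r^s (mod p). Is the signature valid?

Left side g^H mod p:
433^2 = 187489 ≡ 418
433^4 ≡ 418^2 = 174724 ≡ 419
433^8 ≡ 419^2 = 175561 ≡ 274
433^16 ≡ 274^2 = 75076 ≡ 444
433^32 ≡ 444^2 = 197136 ≡ 245
433^64 ≡ 245^2 = 60025 ≡ 123
433^128 ≡ 123^2 = 15129 ≡ 399
433^256 ≡ 399^2 = 159201 ≡ 117
394 = 256 + 128 + 8 + 2, so 433^394 ≡ 117·399·274·418 ≡ 483 (mod 491)
Right side y^r · r^s mod p:
24^2 = 576 ≡ 85
24^4 ≡ 85^2 = 7225 ≡ 351
24^8 ≡ 351^2 = 123201 ≡ 451
24^16 ≡ 451^2 = 203401 ≡ 127
24^32 ≡ 127^2 = 16129 ≡ 417
24^64 ≡ 417^2 = 173889 ≡ 75
24^128 ≡ 75^2 = 5625 ≡ 224
154 = 128 + 16 + 8 + 2, so 24^154 ≡ 224·127·451·85 ≡ 363 (mod 491)
154^2 = 23716 ≡ 148
154^4 ≡ 148^2 = 21904 ≡ 300
154^8 ≡ 300^2 = 90000 ≡ 147
154^16 ≡ 147^2 = 21609 ≡ 5
154^32 ≡ 5^2 = 25
154^64 ≡ 25^2 = 625 ≡ 134
117 = 64 + 32 + 16 + 4 + 1, so 154^117 ≡ 134·25·5·300·154 ≡ 121 (mod 491)
363·121 = 43923 ≡ 224 (mod 491)
483 ≠ 224, so verification fails.

invalid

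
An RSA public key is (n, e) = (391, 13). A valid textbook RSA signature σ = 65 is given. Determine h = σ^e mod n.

σ^2 ≡ 65^2 = 4225 ≡ 315
σ^4 ≡ 315^2 = 99225 ≡ 302
σ^8 ≡ 302^2 = 91204 ≡ 101
13 = 8 + 4 + 1, so σ^13 ≡ 101·302·65 ≡ 260 (mod 391)

260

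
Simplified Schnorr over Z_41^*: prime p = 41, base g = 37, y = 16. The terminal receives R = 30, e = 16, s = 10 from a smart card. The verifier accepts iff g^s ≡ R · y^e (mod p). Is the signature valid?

g^s mod p:
37^2 = 1369 ≡ 16
37^4 ≡ 16^2 = 256 ≡ 10
37^8 ≡ 10^2 = 100 ≡ 18
10 = 8 + 2, so 37^10 ≡ 18·16 ≡ 1 (mod 41)
R · y^e mod p:
16^2 = 256 ≡ 10
16^4 ≡ 10^2 = 100 ≡ 18
16^8 ≡ 18^2 = 324 ≡ 37
16^16 ≡ 37^2 = 1369 ≡ 16
30·16 = 480 ≡ 29 (mod 41)
1 ≠ 29; the check fails.

invalid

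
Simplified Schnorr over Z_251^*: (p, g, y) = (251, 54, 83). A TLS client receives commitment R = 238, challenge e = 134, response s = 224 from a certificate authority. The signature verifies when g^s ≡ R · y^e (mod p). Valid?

g^s mod p:
54^224 mod 251 = 233
R · y^e mod p:
83^134 mod 251 = 227
238·227 = 54026 ≡ 61 (mod 251)
233 ≠ 61; the check fails.

no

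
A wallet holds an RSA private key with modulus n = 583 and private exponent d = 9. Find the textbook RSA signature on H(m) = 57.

6

(H(m))^2 ≡ 57^2 = 3249 ≡ 334
(H(m))^4 ≡ 334^2 = 111556 ≡ 203
(H(m))^8 ≡ 203^2 = 41209 ≡ 399
9 = 8 + 1, so (H(m))^9 ≡ 399·57 ≡ 6 (mod 583)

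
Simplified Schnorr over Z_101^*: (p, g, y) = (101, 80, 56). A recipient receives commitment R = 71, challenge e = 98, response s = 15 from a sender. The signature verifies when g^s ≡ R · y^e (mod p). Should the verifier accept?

g^s mod p:
Squares mod 101: 80^1≡80, 80^2≡37, 80^4≡56, 80^8≡5
15 = 8 + 4 + 2 + 1, so 80^15 ≡ 5·56·37·80 ≡ 95 (mod 101)
R · y^e mod p:
Squares mod 101: 56^1≡56, 56^2≡5, 56^4≡25, 56^8≡19, 56^16≡58, 56^32≡31, 56^64≡52
98 = 64 + 32 + 2, so 56^98 ≡ 52·31·5 ≡ 81 (mod 101)
71·81 = 5751 ≡ 95 (mod 101)
95 ≡ 95 (mod 101); signature holds.

accept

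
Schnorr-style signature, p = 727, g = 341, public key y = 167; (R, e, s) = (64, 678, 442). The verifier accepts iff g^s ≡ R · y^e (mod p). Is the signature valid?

invalid

g^s mod p:
Squares mod 727: 341^1≡341, 341^2≡688, 341^4≡67, 341^8≡127, 341^16≡135, 341^32≡50, 341^64≡319, 341^128≡708, 341^256≡361
442 = 256 + 128 + 32 + 16 + 8 + 2, so 341^442 ≡ 361·708·50·135·127·688 ≡ 267 (mod 727)
R · y^e mod p:
Squares mod 727: 167^1≡167, 167^2≡263, 167^4≡104, 167^8≡638, 167^16≡651, 167^32≡687, 167^64≡146, 167^128≡233, 167^256≡491, 167^512≡444
678 = 512 + 128 + 32 + 4 + 2, so 167^678 ≡ 444·233·687·104·263 ≡ 358 (mod 727)
64·358 = 22912 ≡ 375 (mod 727)
267 ≠ 375; the check fails.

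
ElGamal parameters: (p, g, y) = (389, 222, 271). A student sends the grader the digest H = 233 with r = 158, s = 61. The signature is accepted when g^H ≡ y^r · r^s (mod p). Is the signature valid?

valid

Left side g^H mod p:
222^2 = 49284 ≡ 270
222^4 ≡ 270^2 = 72900 ≡ 157
222^8 ≡ 157^2 = 24649 ≡ 142
222^16 ≡ 142^2 = 20164 ≡ 325
222^32 ≡ 325^2 = 105625 ≡ 206
222^64 ≡ 206^2 = 42436 ≡ 35
222^128 ≡ 35^2 = 1225 ≡ 58
233 = 128 + 64 + 32 + 8 + 1, so 222^233 ≡ 58·35·206·142·222 ≡ 75 (mod 389)
Right side y^r · r^s mod p:
271^2 = 73441 ≡ 309
271^4 ≡ 309^2 = 95481 ≡ 176
271^8 ≡ 176^2 = 30976 ≡ 245
271^16 ≡ 245^2 = 60025 ≡ 119
271^32 ≡ 119^2 = 14161 ≡ 157
271^64 ≡ 157^2 = 24649 ≡ 142
271^128 ≡ 142^2 = 20164 ≡ 325
158 = 128 + 16 + 8 + 4 + 2, so 271^158 ≡ 325·119·245·176·309 ≡ 359 (mod 389)
158^2 = 24964 ≡ 68
158^4 ≡ 68^2 = 4624 ≡ 345
158^8 ≡ 345^2 = 119025 ≡ 380
158^16 ≡ 380^2 = 144400 ≡ 81
158^32 ≡ 81^2 = 6561 ≡ 337
61 = 32 + 16 + 8 + 4 + 1, so 158^61 ≡ 337·81·380·345·158 ≡ 192 (mod 389)
359·192 = 68928 ≡ 75 (mod 389)
75 ≡ 75 (mod 389), so the signature is genuine.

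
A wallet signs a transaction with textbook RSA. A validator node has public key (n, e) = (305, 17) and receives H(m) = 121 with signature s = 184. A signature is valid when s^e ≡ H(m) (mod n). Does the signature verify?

Squares mod 305: s^1≡184, s^2≡1, s^4≡1, s^8≡1, s^16≡1
17 = 16 + 1, so s^17 ≡ 1·184 ≡ 184 (mod 305)
s^17 mod 305 = 184, but H(m) = 121.

does not verify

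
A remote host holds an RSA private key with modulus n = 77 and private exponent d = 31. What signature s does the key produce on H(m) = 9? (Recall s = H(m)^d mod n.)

9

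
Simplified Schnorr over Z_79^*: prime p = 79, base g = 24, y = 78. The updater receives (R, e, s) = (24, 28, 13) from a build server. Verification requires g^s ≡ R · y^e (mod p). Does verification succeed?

g^s mod p:
24^2 = 576 ≡ 23
24^4 ≡ 23^2 = 529 ≡ 55
24^8 ≡ 55^2 = 3025 ≡ 23
13 = 8 + 4 + 1, so 24^13 ≡ 23·55·24 ≡ 24 (mod 79)
R · y^e mod p:
78^2 = 6084 ≡ 1
78^4 ≡ 1^2 = 1
78^8 ≡ 1^2 = 1
78^16 ≡ 1^2 = 1
28 = 16 + 8 + 4, so 78^28 ≡ 1·1·1 ≡ 1 (mod 79)
24·1 = 24 ≡ 24 (mod 79)
24 ≡ 24 (mod 79); signature holds.

passes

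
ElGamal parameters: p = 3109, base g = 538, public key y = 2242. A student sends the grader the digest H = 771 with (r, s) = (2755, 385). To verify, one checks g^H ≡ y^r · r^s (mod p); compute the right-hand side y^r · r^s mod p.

2430

2242^2 = 5026564 ≡ 2420
2242^4 ≡ 2420^2 = 5856400 ≡ 2153
2242^8 ≡ 2153^2 = 4635409 ≡ 2999
2242^16 ≡ 2999^2 = 8994001 ≡ 2773
2242^32 ≡ 2773^2 = 7689529 ≡ 972
2242^64 ≡ 972^2 = 944784 ≡ 2757
2242^128 ≡ 2757^2 = 7601049 ≡ 2653
2242^256 ≡ 2653^2 = 7038409 ≡ 2742
2242^512 ≡ 2742^2 = 7518564 ≡ 1002
2242^1024 ≡ 1002^2 = 1004004 ≡ 2906
2242^2048 ≡ 2906^2 = 8444836 ≡ 792
2755 = 2048 + 512 + 128 + 64 + 2 + 1, so 2242^2755 ≡ 792·1002·2653·2757·2420·2242 ≡ 1604 (mod 3109)
2755^2 = 7590025 ≡ 956
2755^4 ≡ 956^2 = 913936 ≡ 2999
2755^8 ≡ 2999^2 = 8994001 ≡ 2773
2755^16 ≡ 2773^2 = 7689529 ≡ 972
2755^32 ≡ 972^2 = 944784 ≡ 2757
2755^64 ≡ 2757^2 = 7601049 ≡ 2653
2755^128 ≡ 2653^2 = 7038409 ≡ 2742
2755^256 ≡ 2742^2 = 7518564 ≡ 1002
385 = 256 + 128 + 1, so 2755^385 ≡ 1002·2742·2755 ≡ 897 (mod 3109)
y^r · r^s ≡ 1604·897 = 1438788 ≡ 2430 (mod 3109)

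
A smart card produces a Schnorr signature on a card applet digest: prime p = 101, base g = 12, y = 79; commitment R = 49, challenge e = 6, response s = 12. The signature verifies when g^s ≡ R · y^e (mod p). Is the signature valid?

invalid

g^s mod p:
Squares mod 101: 12^1≡12, 12^2≡43, 12^4≡31, 12^8≡52
12 = 8 + 4, so 12^12 ≡ 52·31 ≡ 97 (mod 101)
R · y^e mod p:
Squares mod 101: 79^1≡79, 79^2≡80, 79^4≡37
6 = 4 + 2, so 79^6 ≡ 37·80 ≡ 31 (mod 101)
49·31 = 1519 ≡ 4 (mod 101)
97 ≠ 4; the check fails.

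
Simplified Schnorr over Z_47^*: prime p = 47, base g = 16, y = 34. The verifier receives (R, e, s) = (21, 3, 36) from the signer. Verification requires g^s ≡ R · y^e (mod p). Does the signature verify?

g^s mod p:
16^2 = 256 ≡ 21
16^4 ≡ 21^2 = 441 ≡ 18
16^8 ≡ 18^2 = 324 ≡ 42
16^16 ≡ 42^2 = 1764 ≡ 25
16^32 ≡ 25^2 = 625 ≡ 14
36 = 32 + 4, so 16^36 ≡ 14·18 ≡ 17 (mod 47)
R · y^e mod p:
34^2 = 1156 ≡ 28
3 = 2 + 1, so 34^3 ≡ 28·34 ≡ 12 (mod 47)
21·12 = 252 ≡ 17 (mod 47)
17 ≡ 17 (mod 47); signature holds.

verifies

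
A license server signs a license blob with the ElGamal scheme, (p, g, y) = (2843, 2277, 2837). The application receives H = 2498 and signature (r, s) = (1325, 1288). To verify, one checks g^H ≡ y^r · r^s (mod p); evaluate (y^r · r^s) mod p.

2837^2 = 8048569 ≡ 36
2837^4 ≡ 36^2 = 1296
2837^8 ≡ 1296^2 = 1679616 ≡ 2246
2837^16 ≡ 2246^2 = 5044516 ≡ 1034
2837^32 ≡ 1034^2 = 1069156 ≡ 188
2837^64 ≡ 188^2 = 35344 ≡ 1228
2837^128 ≡ 1228^2 = 1507984 ≡ 1194
2837^256 ≡ 1194^2 = 1425636 ≡ 1293
2837^512 ≡ 1293^2 = 1671849 ≡ 165
2837^1024 ≡ 165^2 = 27225 ≡ 1638
1325 = 1024 + 256 + 32 + 8 + 4 + 1, so 2837^1325 ≡ 1638·1293·188·2246·1296·2837 ≡ 1605 (mod 2843)
1325^2 = 1755625 ≡ 1494
1325^4 ≡ 1494^2 = 2232036 ≡ 281
1325^8 ≡ 281^2 = 78961 ≡ 2200
1325^16 ≡ 2200^2 = 4840000 ≡ 1214
1325^32 ≡ 1214^2 = 1473796 ≡ 1122
1325^64 ≡ 1122^2 = 1258884 ≡ 2278
1325^128 ≡ 2278^2 = 5189284 ≡ 809
1325^256 ≡ 809^2 = 654481 ≡ 591
1325^512 ≡ 591^2 = 349281 ≡ 2435
1325^1024 ≡ 2435^2 = 5929225 ≡ 1570
1288 = 1024 + 256 + 8, so 1325^1288 ≡ 1570·591·2200 ≡ 198 (mod 2843)
y^r · r^s ≡ 1605·198 = 317790 ≡ 2217 (mod 2843)

2217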